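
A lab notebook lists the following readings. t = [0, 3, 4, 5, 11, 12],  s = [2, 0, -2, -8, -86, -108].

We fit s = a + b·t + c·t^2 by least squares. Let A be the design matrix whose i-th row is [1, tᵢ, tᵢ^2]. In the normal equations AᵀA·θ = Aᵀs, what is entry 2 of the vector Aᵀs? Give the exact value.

-2290

Entry 2 ↔ basis t, so (Aᵀs)_{2} = Σᵢ (t)·sᵢ = (0)·(2) + (3)·(0) + (4)·(-2) + (5)·(-8) + (11)·(-86) + (12)·(-108) = -2290.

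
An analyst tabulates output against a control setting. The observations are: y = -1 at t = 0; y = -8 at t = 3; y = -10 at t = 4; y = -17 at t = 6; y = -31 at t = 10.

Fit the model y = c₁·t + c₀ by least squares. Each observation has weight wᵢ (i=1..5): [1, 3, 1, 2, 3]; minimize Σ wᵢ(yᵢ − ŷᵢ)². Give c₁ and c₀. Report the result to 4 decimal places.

c₁ = -3.1556, c₀ = 1.1556

From the data, Σwᵢ·t·t = 415, Σwᵢ·t = 55, Σwᵢ·1 = 10.
Moment sums: Σwᵢ·t·y = -1246, Σwᵢ·y = -162.
Δ = 415·10 − 55² = 1125.
c₁ = ((-1246)·10 − 55·(-162))/1125 = -142/45; c₀ = (415·(-162) − 55·(-1246))/1125 = 52/45.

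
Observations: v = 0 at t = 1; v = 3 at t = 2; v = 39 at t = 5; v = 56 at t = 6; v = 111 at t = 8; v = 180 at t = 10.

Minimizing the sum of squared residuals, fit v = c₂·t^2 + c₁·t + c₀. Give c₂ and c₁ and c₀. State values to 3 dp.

Normal-equation sums: Σt^2·t^2 = 16034, Σt^2·t = 1862, Σt^2 = 230, Σt·t = 230, Σt = 32, Σ1 = 6.
Moment sums: Σt^2·v = 28107, Σt·v = 3225, Σv = 389.
AᵀA·[c₂, c₁, c₀]ᵀ = Aᵀv becomes [[16034, 1862, 230]; [1862, 230, 32]; [230, 32, 6]]·[c₂, c₁, c₀]ᵀ = [28107, 3225, 389]ᵀ.
Solving the 3×3 system (Gaussian elimination) gives c₂ = 26039/12290, c₁ = -20274/6145, c₀ = 7448/6145.

c₂ = 2.119, c₁ = -3.299, c₀ = 1.212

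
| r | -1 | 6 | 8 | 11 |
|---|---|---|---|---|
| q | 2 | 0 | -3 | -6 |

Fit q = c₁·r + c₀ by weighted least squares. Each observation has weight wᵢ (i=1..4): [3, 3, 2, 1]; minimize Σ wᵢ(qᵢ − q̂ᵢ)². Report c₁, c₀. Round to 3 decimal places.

c₁ = -0.561, c₀ = 1.951

Compute the Gram sums: Σwᵢ·r·r = 360, Σwᵢ·r = 42, Σwᵢ·1 = 9.
And Σwᵢ·r·q = -120, Σwᵢ·q = -6.
Eliminating c₀: 9·(row 1) − 42·(row 2) gives 1476·c₁ = 9·(-120) − 42·(-6) = -828, so c₁ = -23/41.
Then c₀ = ((-6) − 42·(-23/41))/9 = 80/41.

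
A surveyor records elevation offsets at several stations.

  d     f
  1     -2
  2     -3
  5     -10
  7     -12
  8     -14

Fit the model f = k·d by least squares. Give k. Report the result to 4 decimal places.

Forming XᵀX = [[143]] and Xᵀf = [-254]ᵀ gives XᵀX·[k]ᵀ = Xᵀf.
Hence k = -254 / 143 ≈ -1.77622.

k = -1.7762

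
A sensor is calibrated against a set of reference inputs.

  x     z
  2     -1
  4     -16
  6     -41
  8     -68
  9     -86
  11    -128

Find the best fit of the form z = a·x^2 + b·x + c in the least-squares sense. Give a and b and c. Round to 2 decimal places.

From the data, Σx^2·x^2 = 26866, Σx^2·x = 2860, Σx^2 = 322, Σx·x = 322, Σx = 40, Σ1 = 6.
Moment sums: Σx^2·z = -28542, Σx·z = -3038, Σz = -340.
So MᵀM·[a, b, c]ᵀ = Mᵀz: [[26866, 2860, 322]; [2860, 322, 40]; [322, 40, 6]]·[a, b, c]ᵀ = [-28542, -3038, -340]ᵀ.
Inverting the 3×3 Gram matrix, [a, b, c]ᵀ = [-14593/16158, -18556/8079, 38317/5386]ᵀ.

a = -0.90, b = -2.30, c = 7.11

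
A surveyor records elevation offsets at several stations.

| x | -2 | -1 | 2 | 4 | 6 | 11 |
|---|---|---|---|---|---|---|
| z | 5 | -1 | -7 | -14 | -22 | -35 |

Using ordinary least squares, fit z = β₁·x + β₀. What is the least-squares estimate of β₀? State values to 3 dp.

β₀ = -2.237

From the data, Σx·x = 182, Σx = 20, Σ1 = 6.
Right-hand side: Σx·z = -596, Σz = -74.
So MᵀM·[β₁, β₀]ᵀ = Mᵀz: [[182, 20]; [20, 6]]·[β₁, β₀]ᵀ = [-596, -74]ᵀ.
Δ = 182·6 − 20² = 692.
β₁ = ((-596)·6 − 20·(-74))/692 = -524/173; β₀ = (182·(-74) − 20·(-596))/692 = -387/173.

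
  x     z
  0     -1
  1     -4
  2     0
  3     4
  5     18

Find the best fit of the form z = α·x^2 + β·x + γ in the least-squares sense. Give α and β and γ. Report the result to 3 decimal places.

Entries of AᵀA: Σx^2·x^2 = 723, Σx^2·x = 161, Σx^2 = 39, Σx·x = 39, Σx = 11, Σ1 = 5.
For Aᵀz: Σx^2·z = 482, Σx·z = 98, Σz = 17.
AᵀA·[α, β, γ]ᵀ = Aᵀz becomes [[723, 161, 39]; [161, 39, 11]; [39, 11, 5]]·[α, β, γ]ᵀ = [482, 98, 17]ᵀ.
Row-reducing yields α = 1535/1358, β = -2239/1358, γ = -1215/679.

α = 1.130, β = -1.649, γ = -1.789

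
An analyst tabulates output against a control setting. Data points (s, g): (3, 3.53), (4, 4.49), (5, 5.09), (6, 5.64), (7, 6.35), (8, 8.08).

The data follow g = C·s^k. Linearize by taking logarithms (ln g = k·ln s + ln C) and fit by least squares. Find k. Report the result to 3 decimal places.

k = 0.768

Let Y = ln g. Fitting Y = k·ln s + ln C by least squares:
XᵀX = [[17.0401, 9.9115]; [9.9115, 6]], rhs = [17.1279, 10.0582]ᵀ  (here Σln s = 9.9115, Σ(ln s)² = 17.0401, Σln g = 10.0582, Σln s·ln g = 17.1279).
Δ = 17.0401·6 − (9.9115)² = 4.0036; k = (17.1279·6 − 9.9115·10.0582)/4.0036 = 0.76844, ln C = (17.0401·10.0582 − 9.9115·17.1279)/4.0036 = 0.40697.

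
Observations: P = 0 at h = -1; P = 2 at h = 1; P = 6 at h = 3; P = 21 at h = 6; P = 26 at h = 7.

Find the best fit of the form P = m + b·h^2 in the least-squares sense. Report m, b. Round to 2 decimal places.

m = 0.79, b = 0.53

The normal equations are: 5·m + 96·b = 55;  96·m + 3780·b = 2086.
det = 5·3780 − 96² = 9684.
m = (55·3780 − 96·2086)/9684 = 637/807; b = (5·2086 − 96·55)/9684 = 2575/4842.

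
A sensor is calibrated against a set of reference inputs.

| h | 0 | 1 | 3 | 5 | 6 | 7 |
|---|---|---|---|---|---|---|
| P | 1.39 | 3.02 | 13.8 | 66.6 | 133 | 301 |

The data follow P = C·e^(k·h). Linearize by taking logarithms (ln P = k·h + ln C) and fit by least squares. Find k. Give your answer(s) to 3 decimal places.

k = 0.766

Linearized form: ln P = k·h + ln C. From the 6 transformed points,
Σh = 22.0000, Σ(h)² = 120.0000, Σln P = 18.8554, Σh·ln P = 99.2647.
Equations: 120.0000·k + 22.0000·ln C = 99.2647;  22.0000·k + 6·ln C = 18.8554.
Δ = 120.0000·6 − (22.0000)² = 236.0000; k = (99.2647·6 − 22.0000·18.8554)/236.0000 = 0.76597, ln C = (120.0000·18.8554 − 22.0000·99.2647)/236.0000 = 0.33400.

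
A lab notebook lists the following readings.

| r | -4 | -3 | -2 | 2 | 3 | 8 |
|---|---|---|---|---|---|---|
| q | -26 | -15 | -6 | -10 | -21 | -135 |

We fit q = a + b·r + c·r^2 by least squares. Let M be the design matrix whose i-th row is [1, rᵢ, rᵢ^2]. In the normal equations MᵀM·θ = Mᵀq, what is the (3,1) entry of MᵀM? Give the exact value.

106

Row 3 ↔ basis r^2, column 1 ↔ basis 1, so (MᵀM)_{3,1} = Σᵢ r^2 = (16)·(1) + (9)·(1) + (4)·(1) + (4)·(1) + (9)·(1) + (64)·(1) = 106.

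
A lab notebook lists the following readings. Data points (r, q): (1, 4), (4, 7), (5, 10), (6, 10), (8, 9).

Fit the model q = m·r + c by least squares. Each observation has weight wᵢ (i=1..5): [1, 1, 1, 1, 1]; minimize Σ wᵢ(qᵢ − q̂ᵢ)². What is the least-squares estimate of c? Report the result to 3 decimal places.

Entries of XᵀWX: Σwᵢ·r·r = 142, Σwᵢ·r = 24, Σwᵢ·1 = 5.
Right-hand side: Σwᵢ·r·q = 214, Σwᵢ·q = 40.
So XᵀWX·[m, c]ᵀ = XᵀWq: [[142, 24]; [24, 5]]·[m, c]ᵀ = [214, 40]ᵀ.
Determinant 142·5 − 24² = 134.
m = (214·5 − 24·40)/134 = 55/67; c = (142·40 − 24·214)/134 = 272/67.

c = 4.060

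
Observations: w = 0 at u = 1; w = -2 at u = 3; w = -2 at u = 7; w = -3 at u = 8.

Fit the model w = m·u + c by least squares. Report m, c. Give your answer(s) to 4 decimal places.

m = -0.3282, c = -0.1908

Normal-equation sums: Σu·u = 123, Σu = 19, Σ1 = 4.
Right-hand side: Σu·w = -44, Σw = -7.
Eliminating c: 4·(row 1) − 19·(row 2) gives 131·m = 4·(-44) − 19·(-7) = -43, so m = -43/131.
Then c = ((-7) − 19·(-43/131))/4 = -25/131.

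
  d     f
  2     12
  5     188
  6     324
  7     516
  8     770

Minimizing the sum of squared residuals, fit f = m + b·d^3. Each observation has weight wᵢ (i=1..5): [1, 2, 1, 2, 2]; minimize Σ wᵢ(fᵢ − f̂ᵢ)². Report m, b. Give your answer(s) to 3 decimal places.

From the data, Σwᵢ·1 = 8, Σwᵢ·d^3 = 2184, Σwᵢ·d^3·d^3 = 837556.
For MᵀWf: Σwᵢ·f = 3284, Σwᵢ·d^3·f = 1259536.
MᵀWM·[m, b]ᵀ = MᵀWf becomes [[8, 2184]; [2184, 837556]]·[m, b]ᵀ = [3284, 1259536]ᵀ.
Δ = 8·837556 − 2184² = 1930592.
m = (3284·837556 − 2184·1259536)/1930592 = -18295/120662; b = (8·1259536 − 2184·3284)/1930592 = 90751/60331.

m = -0.152, b = 1.504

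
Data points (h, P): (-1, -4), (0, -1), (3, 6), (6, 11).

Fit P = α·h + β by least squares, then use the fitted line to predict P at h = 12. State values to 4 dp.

Sums needed: Σh·h = 46, Σh = 8, Σ1 = 4.
Moment sums: Σh·P = 88, ΣP = 12.
Normal equations: [[46, 8]; [8, 4]]·[α, β]ᵀ = [88, 12]ᵀ.
Determinant 46·4 − 8² = 120.
α = (88·4 − 8·12)/120 = 32/15; β = (46·12 − 8·88)/120 = -19/15.
At h = 12: P̂ = (32/15)·(12) + (-19/15)·(1) = 73/3.

P̂ = 24.3333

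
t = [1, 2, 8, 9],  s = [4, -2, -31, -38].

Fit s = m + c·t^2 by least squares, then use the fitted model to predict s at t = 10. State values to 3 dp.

ŝ = -48.359

XᵀX·[m, c]ᵀ = Xᵀs reads: 4·m + 150·c = -67;  150·m + 10674·c = -5066.
det = 4·10674 − 150² = 20196.
m = ((-67)·10674 − 150·(-5066))/20196 = 7457/3366; c = (4·(-5066) − 150·(-67))/20196 = -5107/10098.
At t = 10: ŝ = (7457/3366)·(1) + (-5107/10098)·(100) = -488329/10098.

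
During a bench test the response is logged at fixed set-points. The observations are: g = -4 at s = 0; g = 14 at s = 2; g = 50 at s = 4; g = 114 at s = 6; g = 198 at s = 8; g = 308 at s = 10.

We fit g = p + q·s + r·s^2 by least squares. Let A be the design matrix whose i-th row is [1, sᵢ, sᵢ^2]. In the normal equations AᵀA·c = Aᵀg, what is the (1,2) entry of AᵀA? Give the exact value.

Row 1 ↔ basis 1, column 2 ↔ basis s, so (AᵀA)_{1,2} = Σᵢ s = (1)·(0) + (1)·(2) + (1)·(4) + (1)·(6) + (1)·(8) + (1)·(10) = 30.

30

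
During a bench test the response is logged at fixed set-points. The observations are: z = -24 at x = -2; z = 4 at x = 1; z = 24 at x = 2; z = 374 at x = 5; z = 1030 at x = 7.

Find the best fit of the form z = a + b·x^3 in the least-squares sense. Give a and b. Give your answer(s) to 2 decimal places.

a = 0.07, b = 3.00

Entries of AᵀA: Σ1 = 5, Σx^3 = 469, Σx^3·x^3 = 133403.
For Aᵀz: Σz = 1408, Σx^3·z = 400428.
Normal equations: [[5, 469]; [469, 133403]]·[a, b]ᵀ = [1408, 400428]ᵀ.
Δ = 5·133403 − 469² = 447054.
a = (1408·133403 − 469·400428)/447054 = 15346/223527; b = (5·400428 − 469·1408)/447054 = 670894/223527.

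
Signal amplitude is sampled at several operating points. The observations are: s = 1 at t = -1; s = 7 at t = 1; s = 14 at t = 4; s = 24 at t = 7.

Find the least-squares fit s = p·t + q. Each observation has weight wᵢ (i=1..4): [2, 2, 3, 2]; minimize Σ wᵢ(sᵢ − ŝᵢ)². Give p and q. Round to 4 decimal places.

Entries of AᵀWA: Σwᵢ·t·t = 150, Σwᵢ·t = 26, Σwᵢ·1 = 9.
Right-hand side: Σwᵢ·t·s = 516, Σwᵢ·s = 106.
Eliminating q: 9·(row 1) − 26·(row 2) gives 674·p = 9·516 − 26·106 = 1888, so p = 944/337.
Then q = (106 − 26·(944/337))/9 = 1242/337.

p = 2.8012, q = 3.6855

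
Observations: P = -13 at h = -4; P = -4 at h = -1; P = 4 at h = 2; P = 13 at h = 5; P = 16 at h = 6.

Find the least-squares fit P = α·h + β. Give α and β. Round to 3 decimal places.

α = 2.882, β = -1.410

With design matrix A, AᵀA = [[82, 8]; [8, 5]] and AᵀP = [225, 16]ᵀ.
Eliminating β: 5·(row 1) − 8·(row 2) gives 346·α = 5·225 − 8·16 = 997, so α = 997/346.
Then β = (16 − 8·(997/346))/5 = -244/173.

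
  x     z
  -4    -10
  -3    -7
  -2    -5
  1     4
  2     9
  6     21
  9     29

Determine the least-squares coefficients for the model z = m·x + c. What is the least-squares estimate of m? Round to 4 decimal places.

m = 3.0645

The normal equations are: 151·m + 9·c = 480;  9·m + 7·c = 41.
Eliminating c: 7·(row 1) − 9·(row 2) gives 976·m = 7·480 − 9·41 = 2991, so m = 2991/976.
Then c = (41 − 9·(2991/976))/7 = 1871/976.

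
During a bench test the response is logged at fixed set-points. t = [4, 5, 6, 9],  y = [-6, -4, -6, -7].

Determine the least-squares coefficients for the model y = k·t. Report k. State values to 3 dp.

Compute the Gram sums: Σt·t = 158.
For Aᵀy: Σt·y = -143.
AᵀA·[k]ᵀ = Aᵀy becomes [[158]]·[k]ᵀ = [-143]ᵀ.
k = (-143)/158 = -0.905063.

k = -0.905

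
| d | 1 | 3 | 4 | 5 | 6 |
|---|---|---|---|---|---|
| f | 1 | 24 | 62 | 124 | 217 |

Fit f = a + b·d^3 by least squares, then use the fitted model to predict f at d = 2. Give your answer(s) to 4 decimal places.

Normal-equation sums: Σ1 = 5, Σd^3 = 433, Σd^3·d^3 = 67107.
And Σf = 428, Σd^3·f = 66989.
Δ = 5·67107 − 433² = 148046.
a = (428·67107 − 433·66989)/148046 = -284441/148046; b = (5·66989 − 433·428)/148046 = 149621/148046.
At d = 2: f̂ = (-284441/148046)·(1) + (149621/148046)·(8) = 912527/148046.

f̂ = 6.1638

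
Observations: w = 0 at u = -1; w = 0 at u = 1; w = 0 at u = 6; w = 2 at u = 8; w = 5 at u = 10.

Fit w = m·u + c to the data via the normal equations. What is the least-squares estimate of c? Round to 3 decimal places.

From the data, Σu·u = 202, Σu = 24, Σ1 = 5.
Moment sums: Σu·w = 66, Σw = 7.
So AᵀA·[m, c]ᵀ = Aᵀw: [[202, 24]; [24, 5]]·[m, c]ᵀ = [66, 7]ᵀ.
Determinant 202·5 − 24² = 434.
m = (66·5 − 24·7)/434 = 81/217; c = (202·7 − 24·66)/434 = -85/217.

c = -0.392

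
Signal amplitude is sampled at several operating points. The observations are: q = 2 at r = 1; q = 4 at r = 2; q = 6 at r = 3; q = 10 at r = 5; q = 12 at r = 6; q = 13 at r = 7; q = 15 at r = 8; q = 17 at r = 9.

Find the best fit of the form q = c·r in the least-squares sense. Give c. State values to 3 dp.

MᵀM·[c]ᵀ = Mᵀq reads: 269·c = 514.
c = 514/269 = 1.91078.

c = 1.911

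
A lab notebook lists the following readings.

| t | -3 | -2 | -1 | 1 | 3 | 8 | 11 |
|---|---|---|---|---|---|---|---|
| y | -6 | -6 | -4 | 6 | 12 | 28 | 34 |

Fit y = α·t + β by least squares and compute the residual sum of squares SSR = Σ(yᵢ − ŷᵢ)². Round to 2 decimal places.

SSR = 19.44

From the data, Σt·t = 209, Σt = 17, Σ1 = 7.
Moment sums: Σt·y = 674, Σy = 64.
So MᵀM·[α, β]ᵀ = Mᵀy: [[209, 17]; [17, 7]]·[α, β]ᵀ = [674, 64]ᵀ.
det = 209·7 − 17² = 1174.
α = (674·7 − 17·64)/1174 = 1815/587; β = (209·64 − 17·674)/1174 = 959/587.
Residuals: 964/587, -851/587, -1492/587, 748/587, 640/587, 957/587, -966/587; SSR = 11410/587.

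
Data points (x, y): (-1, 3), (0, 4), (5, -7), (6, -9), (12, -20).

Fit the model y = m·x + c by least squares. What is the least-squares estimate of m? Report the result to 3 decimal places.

m = -1.872

Normal-equation sums: Σx·x = 206, Σx = 22, Σ1 = 5.
For Aᵀy: Σx·y = -332, Σy = -29.
Normal equations: [[206, 22]; [22, 5]]·[m, c]ᵀ = [-332, -29]ᵀ.
Eliminating c: 5·(row 1) − 22·(row 2) gives 546·m = 5·(-332) − 22·(-29) = -1022, so m = -73/39.
Then c = ((-29) − 22·(-73/39))/5 = 95/39.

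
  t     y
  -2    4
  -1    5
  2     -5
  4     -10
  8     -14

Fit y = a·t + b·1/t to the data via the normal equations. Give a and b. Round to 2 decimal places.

Forming AᵀA = [[89, 5]; [5, 101/64]] and Aᵀy = [-175, -55/4]ᵀ gives AᵀA·[a, b]ᵀ = Aᵀy.
det = 89·(101/64) − 5² = 7389/64.
a = ((-175)·(101/64) − 5·(-55/4))/(7389/64) = -1475/821; b = (89·(-55/4) − 5·(-175))/(7389/64) = -2480/821.

a = -1.80, b = -3.02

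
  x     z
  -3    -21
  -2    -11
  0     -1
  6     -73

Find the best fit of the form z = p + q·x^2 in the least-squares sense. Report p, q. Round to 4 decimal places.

p = -2.3554, q = -1.9710

From the data, Σ1 = 4, Σx^2 = 49, Σx^2·x^2 = 1393.
Moment sums: Σz = -106, Σx^2·z = -2861.
AᵀA·[p, q]ᵀ = Aᵀz becomes [[4, 49]; [49, 1393]]·[p, q]ᵀ = [-106, -2861]ᵀ.
det = 4·1393 − 49² = 3171.
p = ((-106)·1393 − 49·(-2861))/3171 = -1067/453; q = (4·(-2861) − 49·(-106))/3171 = -6250/3171.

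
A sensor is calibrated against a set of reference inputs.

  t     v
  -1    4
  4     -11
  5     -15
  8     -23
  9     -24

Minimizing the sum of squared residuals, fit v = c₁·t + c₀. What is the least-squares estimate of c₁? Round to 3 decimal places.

With design matrix A, AᵀA = [[187, 25]; [25, 5]] and Aᵀv = [-523, -69]ᵀ.
Δ = 187·5 − 25² = 310.
c₁ = ((-523)·5 − 25·(-69))/310 = -89/31; c₀ = (187·(-69) − 25·(-523))/310 = 86/155.

c₁ = -2.871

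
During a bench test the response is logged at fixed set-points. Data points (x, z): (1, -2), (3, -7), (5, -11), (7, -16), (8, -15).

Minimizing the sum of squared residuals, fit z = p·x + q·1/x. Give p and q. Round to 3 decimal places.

p = -2.087, q = -0.217

From the data, Σx·x = 148, Σx·1/x = 5, Σ1/x·1/x = 837649/705600.
For Aᵀz: Σx·z = -310, Σ1/x·z = -8983/840.
AᵀA·[p, q]ᵀ = Aᵀz becomes [[148, 5]; [5, 837649/705600]]·[p, q]ᵀ = [-310, -8983/840]ᵀ.
Determinant 148·(837649/705600) − 5² = 26583013/176400.
p = ((-310)·(837649/705600) − 5·(-8983/840))/(26583013/176400) = -110971295/53166026; q = (148·(-8983/840) − 5·(-310))/(26583013/176400) = -5771640/26583013.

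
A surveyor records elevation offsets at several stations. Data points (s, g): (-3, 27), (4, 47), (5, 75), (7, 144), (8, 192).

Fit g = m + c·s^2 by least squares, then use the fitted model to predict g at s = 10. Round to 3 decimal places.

From the data, Σ1 = 5, Σs^2 = 163, Σs^2·s^2 = 7459.
For Mᵀg: Σg = 485, Σs^2·g = 22214.
det = 5·7459 − 163² = 10726.
m = (485·7459 − 163·22214)/10726 = -3267/10726; c = (5·22214 − 163·485)/10726 = 32015/10726.
At s = 10: ĝ = (-3267/10726)·(1) + (32015/10726)·(100) = 3198233/10726.

ĝ = 298.176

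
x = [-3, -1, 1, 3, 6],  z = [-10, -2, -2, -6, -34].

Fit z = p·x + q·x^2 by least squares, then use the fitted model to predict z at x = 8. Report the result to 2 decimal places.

The normal equations are: 56·p + 216·q = -192;  216·p + 1460·q = -1372.
(Σx·x = 56, Σx·x^2 = 216, Σx^2·x^2 = 1460, Σx·z = -192, Σx^2·z = -1372.)
Determinant 56·1460 − 216² = 35104.
p = ((-192)·1460 − 216·(-1372))/35104 = 501/1097; q = (56·(-1372) − 216·(-192))/35104 = -1105/1097.
At x = 8: ẑ = (501/1097)·(8) + (-1105/1097)·(64) = -66712/1097.

ẑ = -60.81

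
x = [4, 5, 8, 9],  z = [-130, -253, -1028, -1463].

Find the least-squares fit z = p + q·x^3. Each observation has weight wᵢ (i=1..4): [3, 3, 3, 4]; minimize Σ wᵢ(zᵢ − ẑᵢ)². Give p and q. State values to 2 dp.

Sums needed: Σwᵢ·1 = 13, Σwᵢ·x^3 = 5019, Σwᵢ·x^3·x^3 = 2971359.
Right-hand side: Σwᵢ·z = -10085, Σwᵢ·x^3·z = -5964951.
Δ = 13·2971359 − 5019² = 13437306.
p = ((-10085)·2971359 − 5019·(-5964951))/13437306 = -519749/248839; q = (13·(-5964951) − 5019·(-10085))/13437306 = -498662/248839.

p = -2.09, q = -2.00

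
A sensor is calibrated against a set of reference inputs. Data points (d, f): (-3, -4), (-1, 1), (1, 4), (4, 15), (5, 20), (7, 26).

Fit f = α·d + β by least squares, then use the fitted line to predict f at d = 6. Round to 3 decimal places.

f̂ = 22.053

Compute the Gram sums: Σd·d = 101, Σd = 13, Σ1 = 6.
Moment sums: Σd·f = 357, Σf = 62.
Eliminating β: 6·(row 1) − 13·(row 2) gives 437·α = 6·357 − 13·62 = 1336, so α = 1336/437.
Then β = (62 − 13·(1336/437))/6 = 1621/437.
At d = 6: f̂ = (1336/437)·(6) + (1621/437)·(1) = 419/19.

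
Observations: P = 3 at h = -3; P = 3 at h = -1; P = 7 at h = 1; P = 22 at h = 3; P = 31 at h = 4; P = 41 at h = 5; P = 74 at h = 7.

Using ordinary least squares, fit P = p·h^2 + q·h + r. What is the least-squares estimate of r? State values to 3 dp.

The normal system AᵀA·[p, q, r]ᵀ = AᵀP is [[3446, 532, 110]; [532, 110, 16]; [110, 16, 7]]·[p, q, r]ᵀ = [5382, 908, 181]ᵀ.
Solving the 3×3 system (Gaussian elimination) gives p = 7582/7539, q = 21778/7539, r = 8671/2513.

r = 3.450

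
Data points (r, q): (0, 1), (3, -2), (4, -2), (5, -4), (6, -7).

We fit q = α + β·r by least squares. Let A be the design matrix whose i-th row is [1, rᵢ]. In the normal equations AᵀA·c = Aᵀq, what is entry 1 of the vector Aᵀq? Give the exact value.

Entry 1 ↔ basis 1, so (Aᵀq)_{1} = Σᵢ qᵢ = (1)·(1) + (1)·(-2) + (1)·(-2) + (1)·(-4) + (1)·(-7) = -14.

-14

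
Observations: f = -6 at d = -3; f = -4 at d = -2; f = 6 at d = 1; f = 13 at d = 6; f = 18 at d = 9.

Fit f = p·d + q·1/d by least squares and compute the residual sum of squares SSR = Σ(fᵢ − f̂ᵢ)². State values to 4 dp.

From the data, Σd·d = 131, Σd·1/d = 5, Σ1/d·1/d = 227/162.
Right-hand side: Σd·f = 272, Σ1/d·f = 85/6.
XᵀX·[p, q]ᵀ = Xᵀf becomes [[131, 5]; [5, 227/162]]·[p, q]ᵀ = [272, 85/6]ᵀ.
Determinant 131·(227/162) − 5² = 25687/162.
p = (272·(227/162) − 5·(85/6))/(25687/162) = 2957/1511; q = (131·(85/6) − 5·272)/(25687/162) = 4725/1511.
Residuals: 1380/1511, 4465/3022, 1384/1511, 2227/3022, 60/1511; SSR = 13299/3022.

SSR = 4.4007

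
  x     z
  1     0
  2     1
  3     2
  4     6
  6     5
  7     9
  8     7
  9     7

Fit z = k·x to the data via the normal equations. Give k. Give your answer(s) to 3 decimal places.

k = 0.938

The normal equations are: 260·k = 244.
Hence k = 244 / 260 ≈ 0.938462.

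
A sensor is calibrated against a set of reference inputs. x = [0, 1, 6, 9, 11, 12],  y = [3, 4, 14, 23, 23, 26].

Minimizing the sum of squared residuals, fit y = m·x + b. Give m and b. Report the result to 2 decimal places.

m = 1.97, b = 2.68

Sums needed: Σx·x = 383, Σx = 39, Σ1 = 6.
And Σx·y = 860, Σy = 93.
So MᵀM·[m, b]ᵀ = Mᵀy: [[383, 39]; [39, 6]]·[m, b]ᵀ = [860, 93]ᵀ.
det = 383·6 − 39² = 777.
m = (860·6 − 39·93)/777 = 73/37; b = (383·93 − 39·860)/777 = 99/37.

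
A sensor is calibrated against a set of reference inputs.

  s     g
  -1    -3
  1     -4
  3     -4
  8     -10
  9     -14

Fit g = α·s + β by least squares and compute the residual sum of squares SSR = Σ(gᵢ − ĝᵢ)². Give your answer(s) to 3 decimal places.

From the data, Σs·s = 156, Σs = 20, Σ1 = 5.
And Σs·g = -219, Σg = -35.
MᵀM·[α, β]ᵀ = Mᵀg becomes [[156, 20]; [20, 5]]·[α, β]ᵀ = [-219, -35]ᵀ.
det = 156·5 − 20² = 380.
α = ((-219)·5 − 20·(-35))/380 = -79/76; β = (156·(-35) − 20·(-219))/380 = -54/19.
Residuals: -91/76, -9/76, 149/76, 22/19, -137/76; SSR = 751/76.

SSR = 9.882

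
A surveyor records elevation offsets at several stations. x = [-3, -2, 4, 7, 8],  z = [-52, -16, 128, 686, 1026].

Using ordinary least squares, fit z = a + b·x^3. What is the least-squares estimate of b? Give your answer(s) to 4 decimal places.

The normal equations are: 5·a + 884·b = 1772;  884·a + 384682·b = 770334.
(Σ1 = 5, Σx^3 = 884, Σx^3·x^3 = 384682, Σz = 1772, Σx^3·z = 770334.)
Determinant 5·384682 − 884² = 1141954.
a = (1772·384682 − 884·770334)/1141954 = 340624/570977; b = (5·770334 − 884·1772)/1141954 = 1142611/570977.

b = 2.0012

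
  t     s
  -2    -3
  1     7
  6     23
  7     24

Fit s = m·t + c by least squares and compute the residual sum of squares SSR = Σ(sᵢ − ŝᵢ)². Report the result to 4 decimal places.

The normal equations are: 90·m + 12·c = 319;  12·m + 4·c = 51.
Eliminating c: 4·(row 1) − 12·(row 2) gives 216·m = 4·319 − 12·51 = 664, so m = 83/27.
Then c = (51 − 12·(83/27))/4 = 127/36.
Residuals: -41/108, 43/108, 37/36, -113/108; SSR = 265/108.

SSR = 2.4537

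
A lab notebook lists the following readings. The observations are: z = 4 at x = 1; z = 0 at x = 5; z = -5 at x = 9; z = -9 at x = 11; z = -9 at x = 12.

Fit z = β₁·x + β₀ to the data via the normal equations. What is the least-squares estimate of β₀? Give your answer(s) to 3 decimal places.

With design matrix M, MᵀM = [[372, 38]; [38, 5]] and Mᵀz = [-248, -19]ᵀ.
Determinant 372·5 − 38² = 416.
β₁ = ((-248)·5 − 38·(-19))/416 = -259/208; β₀ = (372·(-19) − 38·(-248))/416 = 589/104.

β₀ = 5.663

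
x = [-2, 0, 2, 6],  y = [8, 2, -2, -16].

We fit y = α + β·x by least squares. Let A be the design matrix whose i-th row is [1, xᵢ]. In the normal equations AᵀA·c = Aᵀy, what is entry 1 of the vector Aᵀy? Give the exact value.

-8

Entry 1 ↔ basis 1, so (Aᵀy)_{1} = Σᵢ yᵢ = (1)·(8) + (1)·(2) + (1)·(-2) + (1)·(-16) = -8.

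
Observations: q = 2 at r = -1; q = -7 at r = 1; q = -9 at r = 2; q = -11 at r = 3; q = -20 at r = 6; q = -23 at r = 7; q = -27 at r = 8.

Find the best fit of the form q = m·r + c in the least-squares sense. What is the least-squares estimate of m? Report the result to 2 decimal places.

m = -3.03

Forming XᵀX = [[164, 26]; [26, 7]] and Xᵀq = [-557, -95]ᵀ gives XᵀX·[m, c]ᵀ = Xᵀq.
Eliminating c: 7·(row 1) − 26·(row 2) gives 472·m = 7·(-557) − 26·(-95) = -1429, so m = -1429/472.
Then c = ((-95) − 26·(-1429/472))/7 = -549/236.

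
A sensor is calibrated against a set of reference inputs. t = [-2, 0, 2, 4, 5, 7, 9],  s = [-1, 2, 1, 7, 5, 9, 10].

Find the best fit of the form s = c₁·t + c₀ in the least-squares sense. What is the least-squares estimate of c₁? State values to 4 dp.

c₁ = 1.0271

With design matrix A, AᵀA = [[179, 25]; [25, 7]] and Aᵀs = [210, 33]ᵀ.
Eliminating c₀: 7·(row 1) − 25·(row 2) gives 628·c₁ = 7·210 − 25·33 = 645, so c₁ = 645/628.
Then c₀ = (33 − 25·(645/628))/7 = 657/628.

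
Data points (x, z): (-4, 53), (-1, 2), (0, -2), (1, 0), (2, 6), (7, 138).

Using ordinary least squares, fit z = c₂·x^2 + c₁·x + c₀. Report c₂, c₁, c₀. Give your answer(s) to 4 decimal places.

c₂ = 3.0808, c₁ = -1.5275, c₀ = -2.3505

The normal system MᵀM·[c₂, c₁, c₀]ᵀ = Mᵀz is [[2675, 287, 71]; [287, 71, 5]; [71, 5, 6]]·[c₂, c₁, c₀]ᵀ = [7636, 764, 197]ᵀ.
Inverting the 3×3 Gram matrix, [c₂, c₁, c₀]ᵀ = [38449/12480, -19063/12480, -4889/2080]ᵀ.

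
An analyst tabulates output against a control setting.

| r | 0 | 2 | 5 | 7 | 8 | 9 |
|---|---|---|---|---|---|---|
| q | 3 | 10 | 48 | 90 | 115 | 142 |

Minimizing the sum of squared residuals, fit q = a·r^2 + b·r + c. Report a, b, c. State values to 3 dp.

The normal equations are: 13699·a + 1717·b + 223·c = 24512;  1717·a + 223·b + 31·c = 3088;  223·a + 31·b + 6·c = 408.
Row-reducing yields a = 6343/3927, b = 4229/3927, c = 286/119.

a = 1.615, b = 1.077, c = 2.403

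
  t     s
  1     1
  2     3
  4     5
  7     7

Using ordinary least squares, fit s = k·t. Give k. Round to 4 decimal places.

The normal system XᵀX·[k]ᵀ = Xᵀs is [[70]]·[k]ᵀ = [76]ᵀ.
k = 76/70 = 1.08571.

k = 1.0857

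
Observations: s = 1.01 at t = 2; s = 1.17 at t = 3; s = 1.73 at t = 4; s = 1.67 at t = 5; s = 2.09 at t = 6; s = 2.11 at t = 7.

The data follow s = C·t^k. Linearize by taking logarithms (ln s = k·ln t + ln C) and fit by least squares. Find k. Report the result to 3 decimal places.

k = 0.633

With ln sᵢ as the transformed response and ln tᵢ as the regressor:
XᵀX = [[13.1965, 8.5252]; [8.5252, 6]], rhs = [4.5384, 2.7118]ᵀ  (here Σln t = 8.5252, Σ(ln t)² = 13.1965, Σln s = 2.7118, Σln t·ln s = 4.5384).
Slope k = (n·Σln t·ln s − Σln t·Σln s)/(n·Σ(ln t)² − (Σln t)²) = (6·4.5384 − 8.5252·2.7118)/6.5005 = 0.63262; ln C = (Σln s − k·Σln t)/n = -0.44691.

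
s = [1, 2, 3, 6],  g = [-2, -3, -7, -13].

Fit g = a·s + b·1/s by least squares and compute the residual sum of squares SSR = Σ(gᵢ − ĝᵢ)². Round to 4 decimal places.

SSR = 1.7266

Setting ∂/∂a … = 0 gives: 50·a + 4·b = -107;  4·a + (25/18)·b = -8.
Determinant 50·(25/18) − 4² = 481/9.
a = ((-107)·(25/18) − 4·(-8))/(481/9) = -2099/962; b = (50·(-8) − 4·(-107))/(481/9) = 252/481.
Residuals: -329/962, 530/481, -605/962, 2/481; SSR = 1661/962.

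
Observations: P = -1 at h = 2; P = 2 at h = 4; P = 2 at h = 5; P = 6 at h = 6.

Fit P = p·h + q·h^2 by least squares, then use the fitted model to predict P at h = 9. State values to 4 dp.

Sums needed: Σh·h = 81, Σh·h^2 = 413, Σh^2·h^2 = 2193.
For MᵀP: Σh·P = 52, Σh^2·P = 294.
Determinant 81·2193 − 413² = 7064.
p = (52·2193 − 413·294)/7064 = -3693/3532; q = (81·294 − 413·52)/7064 = 1169/3532.
At h = 9: P̂ = (-3693/3532)·(9) + (1169/3532)·(81) = 15363/883.

P̂ = 17.3986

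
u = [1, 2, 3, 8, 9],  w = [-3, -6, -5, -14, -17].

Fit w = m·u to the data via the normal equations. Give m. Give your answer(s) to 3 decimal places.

Compute the Gram sums: Σu·u = 159.
For Aᵀw: Σu·w = -295.
So AᵀA·[m]ᵀ = Aᵀw: [[159]]·[m]ᵀ = [-295]ᵀ.
m = (-295)/159 = -1.85535.

m = -1.855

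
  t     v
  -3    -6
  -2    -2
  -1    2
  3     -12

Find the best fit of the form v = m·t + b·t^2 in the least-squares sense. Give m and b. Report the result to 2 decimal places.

m = -1.08, b = -0.99

With design matrix X, XᵀX = [[23, -9]; [-9, 179]] and Xᵀv = [-16, -168]ᵀ.
Eliminating b: 179·(row 1) − (-9)·(row 2) gives 4036·m = 179·(-16) − (-9)·(-168) = -4376, so m = -1094/1009.
Then b = ((-168) − (-9)·(-1094/1009))/179 = -1002/1009.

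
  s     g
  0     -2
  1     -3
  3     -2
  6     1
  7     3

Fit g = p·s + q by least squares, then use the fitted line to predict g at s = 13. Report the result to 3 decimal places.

AᵀA·[p, q]ᵀ = Aᵀg reads: 95·p + 17·q = 18;  17·p + 5·q = -3.
Determinant 95·5 − 17² = 186.
p = (18·5 − 17·(-3))/186 = 47/62; q = (95·(-3) − 17·18)/186 = -197/62.
At s = 13: ĝ = (47/62)·(13) + (-197/62)·(1) = 207/31.

ĝ = 6.677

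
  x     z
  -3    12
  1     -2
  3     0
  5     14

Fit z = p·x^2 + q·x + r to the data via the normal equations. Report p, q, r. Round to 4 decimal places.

p = 0.9886, q = -1.8091, r = -2.1614

Normal-equation sums: Σx^2·x^2 = 788, Σx^2·x = 126, Σx^2 = 44, Σx·x = 44, Σx = 6, Σ1 = 4.
For Mᵀz: Σx^2·z = 456, Σx·z = 32, Σz = 24.
So MᵀM·[p, q, r]ᵀ = Mᵀz: [[788, 126, 44]; [126, 44, 6]; [44, 6, 4]]·[p, q, r]ᵀ = [456, 32, 24]ᵀ.
Row-reducing yields p = 87/88, q = -199/110, r = -951/440.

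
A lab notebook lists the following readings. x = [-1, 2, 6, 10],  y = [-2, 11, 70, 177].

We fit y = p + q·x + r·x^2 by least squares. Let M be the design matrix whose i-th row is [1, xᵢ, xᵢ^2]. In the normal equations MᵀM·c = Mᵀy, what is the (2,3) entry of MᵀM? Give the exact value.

Row 2 ↔ basis x, column 3 ↔ basis x^2, so (MᵀM)_{2,3} = Σᵢ (x)·(x^2) = (-1)·(1) + (2)·(4) + (6)·(36) + (10)·(100) = 1223.

1223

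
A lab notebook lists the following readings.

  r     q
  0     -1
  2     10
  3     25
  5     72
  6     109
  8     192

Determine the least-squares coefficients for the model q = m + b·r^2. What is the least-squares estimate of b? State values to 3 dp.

b = 3.033

XᵀX·[m, b]ᵀ = Xᵀq reads: 6·m + 138·b = 407;  138·m + 6114·b = 18277.
(Σ1 = 6, Σr^2 = 138, Σr^2·r^2 = 6114, Σq = 407, Σr^2·q = 18277.)
det = 6·6114 − 138² = 17640.
m = (407·6114 − 138·18277)/17640 = -2819/1470; b = (6·18277 − 138·407)/17640 = 743/245.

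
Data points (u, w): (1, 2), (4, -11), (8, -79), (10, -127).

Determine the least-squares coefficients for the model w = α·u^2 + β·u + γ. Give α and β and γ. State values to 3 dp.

With design matrix A, AᵀA = [[14353, 1577, 181]; [1577, 181, 23]; [181, 23, 4]] and Aᵀw = [-17930, -1944, -215]ᵀ.
Inverting the 3×3 Gram matrix, [α, β, γ]ᵀ = [-52/33, 183/65, 2927/2145]ᵀ.

α = -1.576, β = 2.815, γ = 1.365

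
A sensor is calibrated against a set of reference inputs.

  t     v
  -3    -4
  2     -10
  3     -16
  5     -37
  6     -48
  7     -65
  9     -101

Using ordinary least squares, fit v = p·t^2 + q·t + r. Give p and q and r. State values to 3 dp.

MᵀM·[p, q, r]ᵀ = Mᵀv reads: 11061·p + 1421·q + 213·r = -14239;  1421·p + 213·q + 29·r = -1893;  213·p + 29·q + 7·r = -281.
Solving the 3×3 system (Gaussian elimination) gives p = -281/280, q = -36919/18200, r = -2734/2275.

p = -1.004, q = -2.029, r = -1.202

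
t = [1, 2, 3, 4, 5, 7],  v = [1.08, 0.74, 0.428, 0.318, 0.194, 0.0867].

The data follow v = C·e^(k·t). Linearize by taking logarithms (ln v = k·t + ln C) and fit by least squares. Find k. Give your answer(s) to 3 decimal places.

k = -0.422

Let Y = ln v. Fitting Y = k·t + ln C by least squares:
Σt = 22.0000, Σ(t)² = 104.0000, Σln v = -6.3037, Σt·ln v = -32.9706.
Normal system: [[104.0000, 22.0000]; [22.0000, 6]]·[k, ln C]ᵀ = [-32.9706, -6.3037]ᵀ.
Slope k = (n·Σt·ln v − Σt·Σln v)/(n·Σ(t)² − (Σt)²) = (6·-32.9706 − 22.0000·-6.3037)/140.0000 = -0.42245; ln C = (Σln v − k·Σt)/n = 0.49835.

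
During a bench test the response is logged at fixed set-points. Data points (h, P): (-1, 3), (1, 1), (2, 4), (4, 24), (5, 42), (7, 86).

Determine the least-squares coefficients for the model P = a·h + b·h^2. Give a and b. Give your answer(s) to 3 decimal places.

Entries of MᵀM: Σh·h = 96, Σh·h^2 = 540, Σh^2·h^2 = 3300.
Moment sums: Σh·P = 914, Σh^2·P = 5668.
MᵀM·[a, b]ᵀ = MᵀP becomes [[96, 540]; [540, 3300]]·[a, b]ᵀ = [914, 5668]ᵀ.
Δ = 96·3300 − 540² = 25200.
a = (914·3300 − 540·5668)/25200 = -53/30; b = (96·5668 − 540·914)/25200 = 301/150.

a = -1.767, b = 2.007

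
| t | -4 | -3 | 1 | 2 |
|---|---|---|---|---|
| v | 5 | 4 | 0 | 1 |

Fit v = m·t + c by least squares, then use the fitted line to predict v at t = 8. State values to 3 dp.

Setting ∂/∂m … = 0 gives: 30·m + (-4)·c = -30;  (-4)·m + 4·c = 10.
Eliminating c: 4·(row 1) − (-4)·(row 2) gives 104·m = 4·(-30) − (-4)·10 = -80, so m = -10/13.
Then c = (10 − (-4)·(-10/13))/4 = 45/26.
At t = 8: v̂ = (-10/13)·(8) + (45/26)·(1) = -115/26.

v̂ = -4.423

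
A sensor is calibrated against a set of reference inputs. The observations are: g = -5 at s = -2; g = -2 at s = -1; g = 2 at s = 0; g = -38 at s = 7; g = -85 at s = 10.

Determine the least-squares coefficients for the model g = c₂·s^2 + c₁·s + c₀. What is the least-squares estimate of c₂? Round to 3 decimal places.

c₂ = -1.005

Entries of XᵀX: Σs^2·s^2 = 12418, Σs^2·s = 1334, Σs^2 = 154, Σs·s = 154, Σs = 14, Σ1 = 5.
For Xᵀg: Σs^2·g = -10384, Σs·g = -1104, Σg = -128.
Solving the 3×3 system (Gaussian elimination) gives c₂ = -20740/20631, c₁ = 29108/20631, c₀ = 9712/6877.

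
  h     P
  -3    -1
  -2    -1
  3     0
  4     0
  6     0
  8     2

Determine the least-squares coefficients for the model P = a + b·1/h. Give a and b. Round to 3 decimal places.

a = -0.013, b = 1.875

Normal-equation sums: Σ1 = 6, Σ1/h = 1/24, Σ1/h·1/h = 37/64.
Right-hand side: ΣP = 0, Σ1/h·P = 13/12.
So MᵀM·[a, b]ᵀ = MᵀP: [[6, 1/24]; [1/24, 37/64]]·[a, b]ᵀ = [0, 13/12]ᵀ.
Eliminating b: (37/64)·(row 1) − (1/24)·(row 2) gives (1997/576)·a = (37/64)·0 − (1/24)·(13/12) = -13/288, so a = -26/1997.
Then b = ((13/12) − (1/24)·(-26/1997))/(37/64) = 3744/1997.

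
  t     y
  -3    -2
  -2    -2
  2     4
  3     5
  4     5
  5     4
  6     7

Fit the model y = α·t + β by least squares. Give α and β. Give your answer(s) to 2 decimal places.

From the data, Σt·t = 103, Σt = 15, Σ1 = 7.
For Mᵀy: Σt·y = 115, Σy = 21.
Determinant 103·7 − 15² = 496.
α = (115·7 − 15·21)/496 = 245/248; β = (103·21 − 15·115)/496 = 219/248.

α = 0.99, β = 0.88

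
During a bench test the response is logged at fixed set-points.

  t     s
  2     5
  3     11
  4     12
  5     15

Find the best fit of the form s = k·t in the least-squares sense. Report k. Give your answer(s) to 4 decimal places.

Compute the Gram sums: Σt·t = 54.
Right-hand side: Σt·s = 166.
So MᵀM·[k]ᵀ = Mᵀs: [[54]]·[k]ᵀ = [166]ᵀ.
Hence k = 166 / 54 ≈ 3.07407.

k = 3.0741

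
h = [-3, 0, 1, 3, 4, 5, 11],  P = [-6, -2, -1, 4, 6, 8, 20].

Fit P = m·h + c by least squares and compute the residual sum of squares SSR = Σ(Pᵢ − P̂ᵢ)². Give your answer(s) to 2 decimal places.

SSR = 4.01

Entries of MᵀM: Σh·h = 181, Σh = 21, Σ1 = 7.
Right-hand side: Σh·P = 313, ΣP = 29.
So MᵀM·[m, c]ᵀ = MᵀP: [[181, 21]; [21, 7]]·[m, c]ᵀ = [313, 29]ᵀ.
det = 181·7 − 21² = 826.
m = (313·7 − 21·29)/826 = 113/59; c = (181·29 − 21·313)/826 = -662/413.
Residuals: 557/413, -164/413, -542/413, -1/7, -24/413, 11/413, 221/413; SSR = 1656/413.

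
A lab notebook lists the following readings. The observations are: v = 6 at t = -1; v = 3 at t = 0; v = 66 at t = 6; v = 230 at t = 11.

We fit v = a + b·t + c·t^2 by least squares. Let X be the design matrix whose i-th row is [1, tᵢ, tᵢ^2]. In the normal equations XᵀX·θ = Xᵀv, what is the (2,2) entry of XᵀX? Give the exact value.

Row 2 ↔ basis t, column 2 ↔ basis t, so (XᵀX)_{2,2} = Σᵢ (t)·(t) = (-1)·(-1) + (0)·(0) + (6)·(6) + (11)·(11) = 158.

158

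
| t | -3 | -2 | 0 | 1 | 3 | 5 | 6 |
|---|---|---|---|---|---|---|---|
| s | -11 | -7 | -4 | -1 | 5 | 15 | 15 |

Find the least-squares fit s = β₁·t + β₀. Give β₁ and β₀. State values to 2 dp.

Normal-equation sums: Σt·t = 84, Σt = 10, Σ1 = 7.
Right-hand side: Σt·s = 226, Σs = 12.
XᵀX·[β₁, β₀]ᵀ = Xᵀs becomes [[84, 10]; [10, 7]]·[β₁, β₀]ᵀ = [226, 12]ᵀ.
det = 84·7 − 10² = 488.
β₁ = (226·7 − 10·12)/488 = 731/244; β₀ = (84·12 − 10·226)/488 = -313/122.

β₁ = 3.00, β₀ = -2.57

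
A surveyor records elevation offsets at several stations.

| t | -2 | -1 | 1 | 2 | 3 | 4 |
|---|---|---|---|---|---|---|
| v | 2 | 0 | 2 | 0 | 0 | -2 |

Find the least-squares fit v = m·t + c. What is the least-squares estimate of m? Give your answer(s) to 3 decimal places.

m = -0.460

With design matrix X, XᵀX = [[35, 7]; [7, 6]] and Xᵀv = [-10, 2]ᵀ.
Determinant 35·6 − 7² = 161.
m = ((-10)·6 − 7·2)/161 = -74/161; c = (35·2 − 7·(-10))/161 = 20/23.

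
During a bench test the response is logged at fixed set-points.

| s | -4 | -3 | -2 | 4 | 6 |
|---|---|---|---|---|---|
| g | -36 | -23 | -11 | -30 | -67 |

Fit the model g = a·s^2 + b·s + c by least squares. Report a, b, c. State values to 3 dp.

a = -1.934, b = 0.806, c = -2.233

From the data, Σs^2·s^2 = 1905, Σs^2·s = 181, Σs^2 = 81, Σs·s = 81, Σs = 1, Σ1 = 5.
And Σs^2·g = -3719, Σs·g = -287, Σg = -167.
AᵀA·[a, b, c]ᵀ = Aᵀg becomes [[1905, 181, 81]; [181, 81, 1]; [81, 1, 5]]·[a, b, c]ᵀ = [-3719, -287, -167]ᵀ.
Inverting the 3×3 Gram matrix, [a, b, c]ᵀ = [-12533/6481, 5221/6481, -14475/6481]ᵀ.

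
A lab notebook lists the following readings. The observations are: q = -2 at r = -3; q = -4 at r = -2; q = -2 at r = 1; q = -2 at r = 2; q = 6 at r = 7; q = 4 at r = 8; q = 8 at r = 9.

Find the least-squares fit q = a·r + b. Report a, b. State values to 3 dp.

a = 0.902, b = -1.692

Forming XᵀX = [[212, 22]; [22, 7]] and Xᵀq = [154, 8]ᵀ gives XᵀX·[a, b]ᵀ = Xᵀq.
Eliminating b: 7·(row 1) − 22·(row 2) gives 1000·a = 7·154 − 22·8 = 902, so a = 451/500.
Then b = (8 − 22·(451/500))/7 = -423/250.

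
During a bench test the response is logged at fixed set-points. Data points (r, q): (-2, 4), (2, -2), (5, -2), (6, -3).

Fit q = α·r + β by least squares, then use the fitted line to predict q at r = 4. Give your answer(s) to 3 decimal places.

From the data, Σr·r = 69, Σr = 11, Σ1 = 4.
For Mᵀq: Σr·q = -40, Σq = -3.
Δ = 69·4 − 11² = 155.
α = ((-40)·4 − 11·(-3))/155 = -127/155; β = (69·(-3) − 11·(-40))/155 = 233/155.
At r = 4: q̂ = (-127/155)·(4) + (233/155)·(1) = -55/31.

q̂ = -1.774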